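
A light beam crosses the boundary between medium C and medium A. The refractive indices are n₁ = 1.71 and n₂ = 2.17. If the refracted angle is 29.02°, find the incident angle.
sin θ₁ = (n₂/n₁)·sin θ₂ → θ₁ = 38°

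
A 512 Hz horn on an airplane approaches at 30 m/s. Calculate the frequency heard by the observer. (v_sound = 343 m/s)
f_obs = f·v/(v − v_s) = 561.1 Hz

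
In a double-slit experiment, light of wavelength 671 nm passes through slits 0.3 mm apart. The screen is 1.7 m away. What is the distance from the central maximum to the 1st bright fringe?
y = mλL/d = 3.802 mm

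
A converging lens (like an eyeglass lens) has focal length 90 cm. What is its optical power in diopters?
P = 1/f = 1.111 D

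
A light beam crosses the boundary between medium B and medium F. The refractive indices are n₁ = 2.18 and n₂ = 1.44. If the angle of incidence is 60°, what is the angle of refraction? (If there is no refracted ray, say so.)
sin θ₂ = (n₁/n₂)·sin θ₁ = 1.311 > 1, so there is no refracted ray — the light undergoes total internal reflection.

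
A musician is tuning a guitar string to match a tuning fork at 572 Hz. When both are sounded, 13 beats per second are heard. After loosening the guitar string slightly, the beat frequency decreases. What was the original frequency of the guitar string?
585 Hz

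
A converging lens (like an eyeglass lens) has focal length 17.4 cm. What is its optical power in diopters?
P = 1/f = 5.747 D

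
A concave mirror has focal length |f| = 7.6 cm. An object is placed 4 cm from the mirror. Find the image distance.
f = +7.6 cm (concave); 1/di = 1/f − 1/do → di = -8.444 cm (virtual image, behind mirror)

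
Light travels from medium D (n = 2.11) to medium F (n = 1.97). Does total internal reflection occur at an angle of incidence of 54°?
θc = arcsin(n₂/n₁) = 69.01°; 54° < θc, so no — the ray refracts.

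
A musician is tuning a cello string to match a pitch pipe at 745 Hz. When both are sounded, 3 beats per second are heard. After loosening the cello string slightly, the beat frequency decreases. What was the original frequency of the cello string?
748 Hz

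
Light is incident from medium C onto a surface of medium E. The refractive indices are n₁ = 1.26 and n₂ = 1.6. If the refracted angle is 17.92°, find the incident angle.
sin θ₁ = (n₂/n₁)·sin θ₂ → θ₁ = 23°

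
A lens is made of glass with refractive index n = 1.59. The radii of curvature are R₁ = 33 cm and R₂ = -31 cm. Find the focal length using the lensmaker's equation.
1/f = (n − 1)(1/R₁ − 1/R₂) → f = 27.09 cm (converging lens)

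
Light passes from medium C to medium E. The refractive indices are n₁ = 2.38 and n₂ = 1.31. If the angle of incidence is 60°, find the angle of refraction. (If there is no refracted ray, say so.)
sin θ₂ = (n₁/n₂)·sin θ₁ = 1.573 > 1, so there is no refracted ray — the light undergoes total internal reflection.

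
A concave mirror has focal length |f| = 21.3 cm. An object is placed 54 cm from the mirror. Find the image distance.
f = +21.3 cm (concave); 1/di = 1/f − 1/do → di = 35.17 cm (real image, in front of mirror)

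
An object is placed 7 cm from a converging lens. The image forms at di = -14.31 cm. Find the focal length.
1/f = 1/do + 1/di → f = 13.7 cm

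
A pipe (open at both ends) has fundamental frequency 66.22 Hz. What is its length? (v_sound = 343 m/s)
L = v/(2f₁) = 2.59 m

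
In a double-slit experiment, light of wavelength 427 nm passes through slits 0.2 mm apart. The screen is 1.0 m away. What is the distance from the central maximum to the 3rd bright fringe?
y = mλL/d = 6.405 mm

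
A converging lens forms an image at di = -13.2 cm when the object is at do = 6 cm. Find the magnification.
M = −di/do = 2.2 (upright image)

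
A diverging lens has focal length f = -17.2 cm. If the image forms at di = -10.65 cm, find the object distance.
1/do = 1/f − 1/di → do = 27.97 cm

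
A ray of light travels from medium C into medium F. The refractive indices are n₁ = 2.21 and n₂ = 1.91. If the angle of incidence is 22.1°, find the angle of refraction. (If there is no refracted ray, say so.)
sin θ₂ = (n₁/n₂)·sin θ₁ = 0.4353 → θ₂ = 25.81°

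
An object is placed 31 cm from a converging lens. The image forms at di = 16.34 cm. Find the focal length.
1/f = 1/do + 1/di → f = 10.7 cm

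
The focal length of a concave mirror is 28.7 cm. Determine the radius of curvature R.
R = 2|f| = 57.4 cm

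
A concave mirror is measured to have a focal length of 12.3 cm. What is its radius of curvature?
R = 2|f| = 24.6 cm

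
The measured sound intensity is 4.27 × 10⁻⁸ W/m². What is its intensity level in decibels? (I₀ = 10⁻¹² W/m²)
β = 10·log₁₀(I/I₀) = 46.3 dB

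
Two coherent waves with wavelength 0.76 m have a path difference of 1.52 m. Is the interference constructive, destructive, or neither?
constructive — path difference = 2λ, a whole number of wavelengths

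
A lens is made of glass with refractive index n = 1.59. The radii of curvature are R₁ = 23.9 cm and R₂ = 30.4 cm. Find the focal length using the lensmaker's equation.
1/f = (n − 1)(1/R₁ − 1/R₂) → f = 189.5 cm (converging lens)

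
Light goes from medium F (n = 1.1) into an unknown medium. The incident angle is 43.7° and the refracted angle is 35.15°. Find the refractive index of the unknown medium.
n₂ = n₁·sin θ₁ / sin θ₂ = 1.32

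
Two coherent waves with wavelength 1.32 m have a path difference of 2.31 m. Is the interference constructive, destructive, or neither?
neither (partial) — path difference = 1.75λ, neither a whole number of wavelengths nor an odd multiple of λ/2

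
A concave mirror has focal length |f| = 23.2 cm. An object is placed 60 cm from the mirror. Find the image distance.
f = +23.2 cm (concave); 1/di = 1/f − 1/do → di = 37.83 cm (real image, in front of mirror)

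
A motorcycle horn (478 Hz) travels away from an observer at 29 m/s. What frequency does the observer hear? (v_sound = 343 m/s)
f_obs = f·v/(v + v_s) = 440.7 Hz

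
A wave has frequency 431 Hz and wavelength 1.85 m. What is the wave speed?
v = fλ = 797.4 m/s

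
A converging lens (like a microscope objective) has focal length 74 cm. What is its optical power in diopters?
P = 1/f = 1.351 D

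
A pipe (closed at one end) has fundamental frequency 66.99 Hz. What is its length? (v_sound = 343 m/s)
L = v/(4f₁) = 1.28 m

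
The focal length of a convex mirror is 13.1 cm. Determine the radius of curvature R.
R = 2|f| = 26.2 cm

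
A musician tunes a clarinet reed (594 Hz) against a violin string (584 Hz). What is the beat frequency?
10 Hz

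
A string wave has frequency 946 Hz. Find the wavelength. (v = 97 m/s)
λ = v/f = 0.1025 m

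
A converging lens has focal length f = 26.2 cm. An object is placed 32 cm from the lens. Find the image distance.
1/di = 1/f − 1/do → di = 144.6 cm (real image)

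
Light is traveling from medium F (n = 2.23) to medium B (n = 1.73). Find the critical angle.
θc = arcsin(n₂/n₁) = 50.88°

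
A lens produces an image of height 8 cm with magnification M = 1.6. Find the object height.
ho = |hi|/|M| = 5 cm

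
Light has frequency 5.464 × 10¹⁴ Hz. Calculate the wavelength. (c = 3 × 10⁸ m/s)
λ = c/f = 549 nm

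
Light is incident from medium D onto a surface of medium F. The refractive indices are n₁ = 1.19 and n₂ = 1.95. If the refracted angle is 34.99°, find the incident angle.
sin θ₁ = (n₂/n₁)·sin θ₂ → θ₁ = 69.99°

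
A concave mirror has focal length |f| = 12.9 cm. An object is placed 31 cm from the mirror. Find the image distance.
f = +12.9 cm (concave); 1/di = 1/f − 1/do → di = 22.09 cm (real image, in front of mirror)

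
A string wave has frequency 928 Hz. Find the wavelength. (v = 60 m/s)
λ = v/f = 0.06466 m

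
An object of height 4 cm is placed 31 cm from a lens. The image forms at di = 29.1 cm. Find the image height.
hi = (-di/do) × ho = -3.755 cm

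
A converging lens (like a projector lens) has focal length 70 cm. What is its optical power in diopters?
P = 1/f = 1.429 D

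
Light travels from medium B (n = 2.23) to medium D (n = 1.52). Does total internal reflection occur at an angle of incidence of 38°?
θc = arcsin(n₂/n₁) = 42.97°; 38° < θc, so no — the ray refracts.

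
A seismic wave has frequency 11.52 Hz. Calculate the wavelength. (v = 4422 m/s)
λ = v/f = 383.9 m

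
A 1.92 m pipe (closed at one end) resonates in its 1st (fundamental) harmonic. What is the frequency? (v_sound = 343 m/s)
fₙ = nv/(4L) = 44.66 Hz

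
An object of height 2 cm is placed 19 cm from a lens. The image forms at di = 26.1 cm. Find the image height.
hi = (-di/do) × ho = -2.747 cm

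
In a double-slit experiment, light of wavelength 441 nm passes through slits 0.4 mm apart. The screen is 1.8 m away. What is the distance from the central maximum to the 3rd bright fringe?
y = mλL/d = 5.954 mm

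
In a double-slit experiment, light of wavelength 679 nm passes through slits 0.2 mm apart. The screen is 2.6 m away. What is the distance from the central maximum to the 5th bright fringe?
y = mλL/d = 44.14 mm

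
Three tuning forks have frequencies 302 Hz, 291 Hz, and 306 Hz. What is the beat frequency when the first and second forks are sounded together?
11 Hz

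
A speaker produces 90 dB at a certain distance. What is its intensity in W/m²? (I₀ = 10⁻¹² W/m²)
I = I₀·10^(β/10) = 1.00 × 10⁻³ W/m²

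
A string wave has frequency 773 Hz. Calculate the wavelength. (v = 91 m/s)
λ = v/f = 0.1177 m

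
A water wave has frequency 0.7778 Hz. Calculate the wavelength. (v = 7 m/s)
λ = v/f = 9 m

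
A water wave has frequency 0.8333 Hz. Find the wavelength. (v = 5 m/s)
λ = v/f = 6 m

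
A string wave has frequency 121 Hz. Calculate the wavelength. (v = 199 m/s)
λ = v/f = 1.645 m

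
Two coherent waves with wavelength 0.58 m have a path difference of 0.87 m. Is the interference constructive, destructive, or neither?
destructive — path difference = 1.5λ, an odd multiple of λ/2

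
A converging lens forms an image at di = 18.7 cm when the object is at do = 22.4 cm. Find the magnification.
M = −di/do = -0.8348 (inverted image)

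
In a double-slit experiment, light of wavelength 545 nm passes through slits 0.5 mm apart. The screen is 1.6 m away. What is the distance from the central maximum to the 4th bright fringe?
y = mλL/d = 6.976 mm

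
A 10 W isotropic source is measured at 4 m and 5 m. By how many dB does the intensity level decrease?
Δβ = 20·log₁₀(r₂/r₁) = 1.938 dB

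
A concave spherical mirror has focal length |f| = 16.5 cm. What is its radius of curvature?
R = 2|f| = 33 cm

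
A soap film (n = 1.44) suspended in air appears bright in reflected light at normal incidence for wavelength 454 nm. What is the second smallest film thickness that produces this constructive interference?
2nt = (m − ½)λ with m = 2 → t = (m − ½)λ/(2n) = 236.5 nm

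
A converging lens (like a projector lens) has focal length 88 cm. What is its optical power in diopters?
P = 1/f = 1.136 D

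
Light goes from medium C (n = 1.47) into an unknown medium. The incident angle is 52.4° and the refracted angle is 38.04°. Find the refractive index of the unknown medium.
n₂ = n₁·sin θ₁ / sin θ₂ = 1.89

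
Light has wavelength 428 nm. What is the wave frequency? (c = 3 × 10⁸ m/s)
f = c/λ = 7.009 × 10¹⁴ Hz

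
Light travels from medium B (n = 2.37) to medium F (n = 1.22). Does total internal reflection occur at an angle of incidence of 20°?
θc = arcsin(n₂/n₁) = 30.98°; 20° < θc, so no — the ray refracts.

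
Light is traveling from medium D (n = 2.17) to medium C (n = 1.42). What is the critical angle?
θc = arcsin(n₂/n₁) = 40.87°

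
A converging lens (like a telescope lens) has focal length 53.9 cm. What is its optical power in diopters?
P = 1/f = 1.855 D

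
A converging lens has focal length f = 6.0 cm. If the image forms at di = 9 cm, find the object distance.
1/do = 1/f − 1/di → do = 18 cm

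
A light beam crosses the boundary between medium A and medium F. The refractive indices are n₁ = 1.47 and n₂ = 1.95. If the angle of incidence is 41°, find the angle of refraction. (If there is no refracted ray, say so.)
sin θ₂ = (n₁/n₂)·sin θ₁ = 0.4946 → θ₂ = 29.64°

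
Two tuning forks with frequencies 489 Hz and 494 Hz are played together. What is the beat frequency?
5 Hz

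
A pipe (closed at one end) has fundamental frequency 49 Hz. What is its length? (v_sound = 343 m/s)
L = v/(4f₁) = 1.75 m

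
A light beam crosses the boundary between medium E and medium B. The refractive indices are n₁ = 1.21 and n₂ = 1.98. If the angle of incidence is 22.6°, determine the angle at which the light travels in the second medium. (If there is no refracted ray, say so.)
sin θ₂ = (n₁/n₂)·sin θ₁ = 0.2348 → θ₂ = 13.58°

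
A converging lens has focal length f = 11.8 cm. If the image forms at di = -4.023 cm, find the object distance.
1/do = 1/f − 1/di → do = 3 cm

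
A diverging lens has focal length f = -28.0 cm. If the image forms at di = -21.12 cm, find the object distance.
1/do = 1/f − 1/di → do = 85.95 cm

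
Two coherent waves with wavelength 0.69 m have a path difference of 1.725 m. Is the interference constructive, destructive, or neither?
destructive — path difference = 2.5λ, an odd multiple of λ/2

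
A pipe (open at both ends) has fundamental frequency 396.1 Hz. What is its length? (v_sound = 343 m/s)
L = v/(2f₁) = 0.433 m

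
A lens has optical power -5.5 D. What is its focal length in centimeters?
f = 1/P = -18.18 cm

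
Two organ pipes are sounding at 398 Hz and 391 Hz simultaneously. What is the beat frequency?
7 Hz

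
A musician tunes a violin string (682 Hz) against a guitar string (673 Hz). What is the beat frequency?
9 Hz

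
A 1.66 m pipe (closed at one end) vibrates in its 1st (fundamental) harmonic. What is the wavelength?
λₙ = 4L/n = 6.64 m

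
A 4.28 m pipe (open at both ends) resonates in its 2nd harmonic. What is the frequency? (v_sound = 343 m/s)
fₙ = nv/(2L) = 80.14 Hz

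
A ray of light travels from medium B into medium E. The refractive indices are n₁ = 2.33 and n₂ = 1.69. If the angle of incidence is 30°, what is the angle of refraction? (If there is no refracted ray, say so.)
sin θ₂ = (n₁/n₂)·sin θ₁ = 0.6893 → θ₂ = 43.58°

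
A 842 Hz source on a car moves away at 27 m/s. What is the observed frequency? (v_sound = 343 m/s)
f_obs = f·v/(v + v_s) = 780.6 Hz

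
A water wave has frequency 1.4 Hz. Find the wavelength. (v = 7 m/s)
λ = v/f = 5 m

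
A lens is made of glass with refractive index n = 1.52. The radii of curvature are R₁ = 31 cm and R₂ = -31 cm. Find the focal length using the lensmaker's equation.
1/f = (n − 1)(1/R₁ − 1/R₂) → f = 29.81 cm (converging lens)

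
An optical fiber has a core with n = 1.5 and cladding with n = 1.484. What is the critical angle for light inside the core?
θc = arcsin(n_cladding/n_core) = 81.62°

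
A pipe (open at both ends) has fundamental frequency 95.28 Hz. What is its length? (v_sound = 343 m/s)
L = v/(2f₁) = 1.8 m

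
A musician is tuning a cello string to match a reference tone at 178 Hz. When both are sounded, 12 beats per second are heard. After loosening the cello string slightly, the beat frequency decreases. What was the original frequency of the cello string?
190 Hz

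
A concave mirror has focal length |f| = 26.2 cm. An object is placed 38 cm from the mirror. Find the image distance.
f = +26.2 cm (concave); 1/di = 1/f − 1/do → di = 84.37 cm (real image, in front of mirror)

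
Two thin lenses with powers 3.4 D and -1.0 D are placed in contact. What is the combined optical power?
P_total = P₁ + P₂ = 2.4 D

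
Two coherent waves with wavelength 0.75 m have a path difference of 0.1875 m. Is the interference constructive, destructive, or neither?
neither (partial) — path difference = 0.25λ, neither a whole number of wavelengths nor an odd multiple of λ/2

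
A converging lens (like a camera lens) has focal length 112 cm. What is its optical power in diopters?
P = 1/f = 0.8929 D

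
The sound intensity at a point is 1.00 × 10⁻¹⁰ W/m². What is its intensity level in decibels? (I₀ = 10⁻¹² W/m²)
β = 10·log₁₀(I/I₀) = 20 dB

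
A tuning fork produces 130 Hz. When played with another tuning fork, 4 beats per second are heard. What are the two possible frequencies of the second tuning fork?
f₂ = 130 ± 4 Hz → 134 Hz or 126 Hz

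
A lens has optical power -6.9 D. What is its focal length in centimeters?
f = 1/P = -14.49 cm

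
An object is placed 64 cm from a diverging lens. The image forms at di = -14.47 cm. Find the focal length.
1/f = 1/do + 1/di → f = -18.7 cm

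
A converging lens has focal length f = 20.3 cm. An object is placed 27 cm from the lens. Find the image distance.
1/di = 1/f − 1/do → di = 81.81 cm (real image)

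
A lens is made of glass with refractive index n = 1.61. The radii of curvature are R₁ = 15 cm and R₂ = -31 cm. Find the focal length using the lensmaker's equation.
1/f = (n − 1)(1/R₁ − 1/R₂) → f = 16.57 cm (converging lens)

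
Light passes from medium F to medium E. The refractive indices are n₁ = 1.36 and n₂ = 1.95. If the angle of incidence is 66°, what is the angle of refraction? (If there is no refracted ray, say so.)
sin θ₂ = (n₁/n₂)·sin θ₁ = 0.6371 → θ₂ = 39.58°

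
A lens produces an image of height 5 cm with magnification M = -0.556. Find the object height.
ho = |hi|/|M| = 8.993 cm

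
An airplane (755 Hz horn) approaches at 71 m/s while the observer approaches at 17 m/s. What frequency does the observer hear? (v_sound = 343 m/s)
f_obs = f·(v + v_o)/(v − v_s) = 999.3 Hz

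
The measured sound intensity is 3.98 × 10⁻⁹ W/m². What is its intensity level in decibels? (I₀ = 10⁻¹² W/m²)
β = 10·log₁₀(I/I₀) = 36 dB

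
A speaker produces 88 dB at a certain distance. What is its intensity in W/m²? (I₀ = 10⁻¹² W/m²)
I = I₀·10^(β/10) = 6.31 × 10⁻⁴ W/m²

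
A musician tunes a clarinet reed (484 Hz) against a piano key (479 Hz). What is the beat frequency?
5 Hz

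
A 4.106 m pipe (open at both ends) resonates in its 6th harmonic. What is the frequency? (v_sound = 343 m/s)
fₙ = nv/(2L) = 250.6 Hz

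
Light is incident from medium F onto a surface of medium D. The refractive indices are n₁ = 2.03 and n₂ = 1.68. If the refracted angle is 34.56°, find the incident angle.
sin θ₁ = (n₂/n₁)·sin θ₂ → θ₁ = 28°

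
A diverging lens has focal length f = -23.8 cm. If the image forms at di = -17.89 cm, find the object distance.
1/do = 1/f − 1/di → do = 72.04 cm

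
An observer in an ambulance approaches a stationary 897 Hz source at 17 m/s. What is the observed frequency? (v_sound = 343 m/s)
f_obs = f·(v + v_o)/v = 941.5 Hz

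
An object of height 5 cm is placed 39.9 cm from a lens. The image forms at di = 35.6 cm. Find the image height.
hi = (-di/do) × ho = -4.461 cm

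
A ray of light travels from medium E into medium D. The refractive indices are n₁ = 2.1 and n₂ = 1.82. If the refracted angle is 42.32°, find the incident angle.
sin θ₁ = (n₂/n₁)·sin θ₂ → θ₁ = 35.7°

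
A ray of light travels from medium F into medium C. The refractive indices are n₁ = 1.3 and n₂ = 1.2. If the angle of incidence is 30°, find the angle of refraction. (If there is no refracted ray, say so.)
sin θ₂ = (n₁/n₂)·sin θ₁ = 0.5417 → θ₂ = 32.8°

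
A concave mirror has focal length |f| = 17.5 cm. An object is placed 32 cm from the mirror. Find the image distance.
f = +17.5 cm (concave); 1/di = 1/f − 1/do → di = 38.62 cm (real image, in front of mirror)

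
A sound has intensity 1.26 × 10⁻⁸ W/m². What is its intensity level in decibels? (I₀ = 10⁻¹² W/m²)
β = 10·log₁₀(I/I₀) = 41 dB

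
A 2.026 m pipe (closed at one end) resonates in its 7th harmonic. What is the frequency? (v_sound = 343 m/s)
fₙ = nv/(4L) = 296.3 Hz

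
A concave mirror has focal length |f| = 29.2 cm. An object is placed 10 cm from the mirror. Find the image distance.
f = +29.2 cm (concave); 1/di = 1/f − 1/do → di = -15.21 cm (virtual image, behind mirror)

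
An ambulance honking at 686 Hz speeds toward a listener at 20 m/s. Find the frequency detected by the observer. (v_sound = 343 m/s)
f_obs = f·v/(v − v_s) = 728.5 Hz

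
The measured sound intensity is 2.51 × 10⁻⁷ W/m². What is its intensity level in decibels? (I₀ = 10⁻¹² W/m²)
β = 10·log₁₀(I/I₀) = 54 dB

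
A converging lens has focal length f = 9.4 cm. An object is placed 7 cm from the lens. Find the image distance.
1/di = 1/f − 1/do → di = -27.42 cm (virtual image)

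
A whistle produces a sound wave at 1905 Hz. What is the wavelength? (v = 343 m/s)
λ = v/f = 0.1801 m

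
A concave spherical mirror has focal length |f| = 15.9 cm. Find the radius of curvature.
R = 2|f| = 31.8 cm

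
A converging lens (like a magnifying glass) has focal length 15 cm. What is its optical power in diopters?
P = 1/f = 6.667 D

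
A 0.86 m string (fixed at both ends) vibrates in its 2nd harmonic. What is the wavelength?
λₙ = 2L/n = 0.86 m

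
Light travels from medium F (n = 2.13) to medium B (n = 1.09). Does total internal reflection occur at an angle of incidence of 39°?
θc = arcsin(n₂/n₁) = 30.78°; 39° > θc, so yes — total internal reflection.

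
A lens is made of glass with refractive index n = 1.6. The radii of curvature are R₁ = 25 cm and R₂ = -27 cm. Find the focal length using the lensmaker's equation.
1/f = (n − 1)(1/R₁ − 1/R₂) → f = 21.63 cm (converging lens)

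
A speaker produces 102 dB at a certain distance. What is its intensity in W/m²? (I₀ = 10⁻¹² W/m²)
I = I₀·10^(β/10) = 1.58 × 10⁻² W/m²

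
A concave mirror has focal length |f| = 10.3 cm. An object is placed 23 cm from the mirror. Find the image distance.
f = +10.3 cm (concave); 1/di = 1/f − 1/do → di = 18.65 cm (real image, in front of mirror)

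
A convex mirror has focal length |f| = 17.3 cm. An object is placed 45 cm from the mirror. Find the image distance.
f = −17.3 cm (convex); 1/di = 1/f − 1/do → di = -12.5 cm (virtual image, behind mirror)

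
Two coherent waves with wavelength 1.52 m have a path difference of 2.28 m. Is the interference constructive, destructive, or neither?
destructive — path difference = 1.5λ, an odd multiple of λ/2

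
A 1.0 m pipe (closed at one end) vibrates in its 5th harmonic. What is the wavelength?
λₙ = 4L/n = 0.8 m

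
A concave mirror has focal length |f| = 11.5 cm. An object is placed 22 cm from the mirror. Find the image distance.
f = +11.5 cm (concave); 1/di = 1/f − 1/do → di = 24.1 cm (real image, in front of mirror)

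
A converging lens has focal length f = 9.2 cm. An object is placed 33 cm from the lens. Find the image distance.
1/di = 1/f − 1/do → di = 12.76 cm (real image)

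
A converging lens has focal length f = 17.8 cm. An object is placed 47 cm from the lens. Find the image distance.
1/di = 1/f − 1/do → di = 28.65 cm (real image)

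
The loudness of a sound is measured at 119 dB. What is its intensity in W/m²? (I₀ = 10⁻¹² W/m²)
I = I₀·10^(β/10) = 7.94 × 10⁻¹ W/m²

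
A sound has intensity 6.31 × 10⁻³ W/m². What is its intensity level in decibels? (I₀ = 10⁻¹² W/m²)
β = 10·log₁₀(I/I₀) = 98 dB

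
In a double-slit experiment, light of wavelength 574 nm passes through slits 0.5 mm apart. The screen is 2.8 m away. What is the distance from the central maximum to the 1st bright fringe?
y = mλL/d = 3.214 mm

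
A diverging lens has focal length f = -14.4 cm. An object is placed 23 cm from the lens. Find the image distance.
1/di = 1/f − 1/do → di = -8.856 cm (virtual image)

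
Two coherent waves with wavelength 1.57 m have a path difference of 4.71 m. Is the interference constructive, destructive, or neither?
constructive — path difference = 3λ, a whole number of wavelengths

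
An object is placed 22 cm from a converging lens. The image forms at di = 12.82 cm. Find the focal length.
1/f = 1/do + 1/di → f = 8.1 cm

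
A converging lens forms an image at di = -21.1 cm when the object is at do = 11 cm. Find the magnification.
M = −di/do = 1.918 (upright image)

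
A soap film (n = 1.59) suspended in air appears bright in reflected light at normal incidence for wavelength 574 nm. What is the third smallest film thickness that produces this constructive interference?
2nt = (m − ½)λ with m = 3 → t = (m − ½)λ/(2n) = 451.3 nm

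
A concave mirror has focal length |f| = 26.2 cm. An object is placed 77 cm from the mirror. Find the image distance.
f = +26.2 cm (concave); 1/di = 1/f − 1/do → di = 39.71 cm (real image, in front of mirror)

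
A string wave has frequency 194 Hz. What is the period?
T = 1/f = 0.005155 s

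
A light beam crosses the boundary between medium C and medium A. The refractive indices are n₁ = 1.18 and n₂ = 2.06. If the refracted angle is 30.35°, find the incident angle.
sin θ₁ = (n₂/n₁)·sin θ₂ → θ₁ = 61.9°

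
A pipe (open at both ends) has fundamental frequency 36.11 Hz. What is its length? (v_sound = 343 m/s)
L = v/(2f₁) = 4.749 m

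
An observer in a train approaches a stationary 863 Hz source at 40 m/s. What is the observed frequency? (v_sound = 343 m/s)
f_obs = f·(v + v_o)/v = 963.6 Hz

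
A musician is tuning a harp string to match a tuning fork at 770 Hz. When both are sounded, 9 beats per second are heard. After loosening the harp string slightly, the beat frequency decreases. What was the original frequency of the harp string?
779 Hz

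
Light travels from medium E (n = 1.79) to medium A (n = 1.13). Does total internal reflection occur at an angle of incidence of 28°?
θc = arcsin(n₂/n₁) = 39.14°; 28° < θc, so no — the ray refracts.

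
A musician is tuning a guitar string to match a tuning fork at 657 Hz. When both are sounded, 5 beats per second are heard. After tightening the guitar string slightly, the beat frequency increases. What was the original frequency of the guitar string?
662 Hz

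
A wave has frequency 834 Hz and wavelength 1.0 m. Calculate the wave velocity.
v = fλ = 834 m/s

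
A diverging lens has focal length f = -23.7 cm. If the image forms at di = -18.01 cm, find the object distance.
1/do = 1/f − 1/di → do = 75.02 cm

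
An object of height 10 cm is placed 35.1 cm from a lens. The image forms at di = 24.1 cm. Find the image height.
hi = (-di/do) × ho = -6.866 cm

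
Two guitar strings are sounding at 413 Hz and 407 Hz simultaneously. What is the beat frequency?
6 Hz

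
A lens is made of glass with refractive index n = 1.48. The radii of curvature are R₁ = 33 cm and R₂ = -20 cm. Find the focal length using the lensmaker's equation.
1/f = (n − 1)(1/R₁ − 1/R₂) → f = 25.94 cm (converging lens)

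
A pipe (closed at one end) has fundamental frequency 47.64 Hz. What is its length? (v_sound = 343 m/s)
L = v/(4f₁) = 1.8 m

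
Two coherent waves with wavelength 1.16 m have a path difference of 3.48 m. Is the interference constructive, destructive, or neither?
constructive — path difference = 3λ, a whole number of wavelengths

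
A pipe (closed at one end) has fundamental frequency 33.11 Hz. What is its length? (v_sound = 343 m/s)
L = v/(4f₁) = 2.59 m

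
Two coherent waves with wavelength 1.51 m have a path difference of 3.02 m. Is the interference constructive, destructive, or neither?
constructive — path difference = 2λ, a whole number of wavelengths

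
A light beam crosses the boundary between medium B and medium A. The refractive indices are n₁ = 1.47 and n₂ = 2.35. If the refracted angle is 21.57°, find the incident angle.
sin θ₁ = (n₂/n₁)·sin θ₂ → θ₁ = 36°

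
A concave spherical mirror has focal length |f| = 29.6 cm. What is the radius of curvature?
R = 2|f| = 59.2 cm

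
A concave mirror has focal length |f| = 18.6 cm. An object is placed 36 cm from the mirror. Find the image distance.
f = +18.6 cm (concave); 1/di = 1/f − 1/do → di = 38.48 cm (real image, in front of mirror)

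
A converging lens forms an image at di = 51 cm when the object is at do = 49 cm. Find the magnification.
M = −di/do = -1.041 (inverted image)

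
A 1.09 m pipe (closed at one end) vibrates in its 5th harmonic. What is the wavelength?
λₙ = 4L/n = 0.872 m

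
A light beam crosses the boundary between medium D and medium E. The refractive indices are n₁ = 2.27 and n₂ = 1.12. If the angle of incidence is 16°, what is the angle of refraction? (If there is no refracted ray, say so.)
sin θ₂ = (n₁/n₂)·sin θ₁ = 0.5587 → θ₂ = 33.96°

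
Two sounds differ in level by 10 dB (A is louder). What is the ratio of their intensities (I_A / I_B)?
I_A/I_B = 10^(Δβ/10) = 10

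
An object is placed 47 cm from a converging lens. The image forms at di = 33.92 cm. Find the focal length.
1/f = 1/do + 1/di → f = 19.7 cm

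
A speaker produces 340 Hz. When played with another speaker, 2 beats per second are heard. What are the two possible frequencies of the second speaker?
f₂ = 340 ± 2 Hz → 342 Hz or 338 Hz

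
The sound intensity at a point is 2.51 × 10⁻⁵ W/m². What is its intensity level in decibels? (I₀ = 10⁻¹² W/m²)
β = 10·log₁₀(I/I₀) = 74 dB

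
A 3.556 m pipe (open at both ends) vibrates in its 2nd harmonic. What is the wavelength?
λₙ = 2L/n = 3.556 m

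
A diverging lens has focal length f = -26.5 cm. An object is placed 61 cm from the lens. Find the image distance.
1/di = 1/f − 1/do → di = -18.47 cm (virtual image)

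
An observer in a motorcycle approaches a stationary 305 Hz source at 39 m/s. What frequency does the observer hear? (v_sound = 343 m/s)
f_obs = f·(v + v_o)/v = 339.7 Hz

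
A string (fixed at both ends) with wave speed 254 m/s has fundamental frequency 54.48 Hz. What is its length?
L = v/(2f₁) = 2.331 m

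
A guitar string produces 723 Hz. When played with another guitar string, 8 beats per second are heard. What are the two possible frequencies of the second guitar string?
f₂ = 723 ± 8 Hz → 731 Hz or 715 Hz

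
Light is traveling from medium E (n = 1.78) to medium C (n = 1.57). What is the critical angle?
θc = arcsin(n₂/n₁) = 61.89°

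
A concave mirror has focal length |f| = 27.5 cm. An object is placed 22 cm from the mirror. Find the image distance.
f = +27.5 cm (concave); 1/di = 1/f − 1/do → di = -110 cm (virtual image, behind mirror)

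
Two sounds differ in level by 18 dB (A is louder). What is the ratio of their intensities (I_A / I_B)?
I_A/I_B = 10^(Δβ/10) = 63.1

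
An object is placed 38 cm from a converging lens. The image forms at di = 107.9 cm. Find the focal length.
1/f = 1/do + 1/di → f = 28.1 cm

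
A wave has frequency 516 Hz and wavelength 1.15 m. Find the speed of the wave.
v = fλ = 593.4 m/s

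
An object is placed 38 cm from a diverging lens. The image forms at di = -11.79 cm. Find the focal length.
1/f = 1/do + 1/di → f = -17.09 cm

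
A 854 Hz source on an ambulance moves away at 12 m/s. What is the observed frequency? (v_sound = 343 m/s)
f_obs = f·v/(v + v_s) = 825.1 Hz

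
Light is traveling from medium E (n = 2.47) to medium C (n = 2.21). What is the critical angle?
θc = arcsin(n₂/n₁) = 63.47°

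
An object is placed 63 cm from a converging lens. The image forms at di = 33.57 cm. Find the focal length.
1/f = 1/do + 1/di → f = 21.9 cm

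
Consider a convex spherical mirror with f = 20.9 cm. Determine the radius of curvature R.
R = 2|f| = 41.8 cm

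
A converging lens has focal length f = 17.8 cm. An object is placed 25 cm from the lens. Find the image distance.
1/di = 1/f − 1/do → di = 61.81 cm (real image)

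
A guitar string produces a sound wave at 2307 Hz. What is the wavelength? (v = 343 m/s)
λ = v/f = 0.1487 m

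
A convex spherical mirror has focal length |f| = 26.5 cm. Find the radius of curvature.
R = 2|f| = 53 cm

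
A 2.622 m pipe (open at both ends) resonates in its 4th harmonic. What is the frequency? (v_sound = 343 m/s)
fₙ = nv/(2L) = 261.6 Hz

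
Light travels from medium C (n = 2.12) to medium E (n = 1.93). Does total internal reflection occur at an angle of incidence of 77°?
θc = arcsin(n₂/n₁) = 65.56°; 77° > θc, so yes — total internal reflection.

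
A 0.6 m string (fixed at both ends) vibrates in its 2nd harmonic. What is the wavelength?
λₙ = 2L/n = 0.6 m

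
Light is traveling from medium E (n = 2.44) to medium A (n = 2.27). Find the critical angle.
θc = arcsin(n₂/n₁) = 68.49°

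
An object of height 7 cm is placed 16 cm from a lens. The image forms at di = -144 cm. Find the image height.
hi = (-di/do) × ho = 63 cm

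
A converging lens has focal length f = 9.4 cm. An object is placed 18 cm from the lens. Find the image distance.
1/di = 1/f − 1/do → di = 19.67 cm (real image)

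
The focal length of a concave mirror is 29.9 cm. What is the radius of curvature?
R = 2|f| = 59.8 cm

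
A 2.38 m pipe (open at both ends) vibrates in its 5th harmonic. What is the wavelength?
λₙ = 2L/n = 0.952 m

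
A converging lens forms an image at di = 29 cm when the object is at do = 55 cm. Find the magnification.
M = −di/do = -0.5273 (inverted image)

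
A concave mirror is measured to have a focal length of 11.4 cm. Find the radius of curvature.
R = 2|f| = 22.8 cm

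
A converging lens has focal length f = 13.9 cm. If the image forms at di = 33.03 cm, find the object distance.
1/do = 1/f − 1/di → do = 24 cm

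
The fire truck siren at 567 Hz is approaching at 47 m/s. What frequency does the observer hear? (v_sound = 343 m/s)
f_obs = f·v/(v − v_s) = 657 Hz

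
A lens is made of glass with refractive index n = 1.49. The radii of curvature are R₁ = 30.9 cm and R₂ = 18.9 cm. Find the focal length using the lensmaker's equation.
1/f = (n − 1)(1/R₁ − 1/R₂) → f = -99.32 cm (diverging lens)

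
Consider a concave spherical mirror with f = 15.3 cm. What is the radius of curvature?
R = 2|f| = 30.6 cm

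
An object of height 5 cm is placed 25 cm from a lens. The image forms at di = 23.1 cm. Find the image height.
hi = (-di/do) × ho = -4.62 cm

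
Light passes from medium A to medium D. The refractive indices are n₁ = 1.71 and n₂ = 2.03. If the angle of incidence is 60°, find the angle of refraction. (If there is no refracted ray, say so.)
sin θ₂ = (n₁/n₂)·sin θ₁ = 0.7295 → θ₂ = 46.85°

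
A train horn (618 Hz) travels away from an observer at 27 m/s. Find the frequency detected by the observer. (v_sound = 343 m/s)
f_obs = f·v/(v + v_s) = 572.9 Hz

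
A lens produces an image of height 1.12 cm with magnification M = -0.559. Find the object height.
ho = |hi|/|M| = 2.004 cm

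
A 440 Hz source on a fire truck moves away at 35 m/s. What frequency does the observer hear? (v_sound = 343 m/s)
f_obs = f·v/(v + v_s) = 399.3 Hz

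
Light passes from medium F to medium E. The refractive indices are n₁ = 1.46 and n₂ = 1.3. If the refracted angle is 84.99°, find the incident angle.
sin θ₁ = (n₂/n₁)·sin θ₂ → θ₁ = 62.5°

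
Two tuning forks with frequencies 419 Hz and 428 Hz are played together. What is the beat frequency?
9 Hz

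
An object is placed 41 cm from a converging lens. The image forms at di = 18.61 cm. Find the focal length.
1/f = 1/do + 1/di → f = 12.8 cm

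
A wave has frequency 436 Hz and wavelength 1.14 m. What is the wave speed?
v = fλ = 497 m/s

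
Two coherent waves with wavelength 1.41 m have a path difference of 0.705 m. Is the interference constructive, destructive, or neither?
destructive — path difference = 0.5λ, an odd multiple of λ/2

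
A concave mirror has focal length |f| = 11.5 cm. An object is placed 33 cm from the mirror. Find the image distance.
f = +11.5 cm (concave); 1/di = 1/f − 1/do → di = 17.65 cm (real image, in front of mirror)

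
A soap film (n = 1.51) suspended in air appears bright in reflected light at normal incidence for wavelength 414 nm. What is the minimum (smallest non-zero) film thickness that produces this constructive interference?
2nt = (m − ½)λ with m = 1 → t = (m − ½)λ/(2n) = 68.54 nm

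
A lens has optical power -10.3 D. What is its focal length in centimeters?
f = 1/P = -9.709 cm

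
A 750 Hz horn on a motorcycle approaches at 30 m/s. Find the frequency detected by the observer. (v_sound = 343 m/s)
f_obs = f·v/(v − v_s) = 821.9 Hz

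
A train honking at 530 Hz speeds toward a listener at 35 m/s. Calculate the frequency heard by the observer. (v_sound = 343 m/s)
f_obs = f·v/(v − v_s) = 590.2 Hz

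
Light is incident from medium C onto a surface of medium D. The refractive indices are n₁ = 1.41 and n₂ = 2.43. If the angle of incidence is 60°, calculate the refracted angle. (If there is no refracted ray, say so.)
sin θ₂ = (n₁/n₂)·sin θ₁ = 0.5025 → θ₂ = 30.17°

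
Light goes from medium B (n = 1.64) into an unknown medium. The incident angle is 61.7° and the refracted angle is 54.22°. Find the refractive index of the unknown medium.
n₂ = n₁·sin θ₁ / sin θ₂ = 1.78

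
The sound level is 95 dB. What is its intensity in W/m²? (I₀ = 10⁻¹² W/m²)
I = I₀·10^(β/10) = 3.16 × 10⁻³ W/m²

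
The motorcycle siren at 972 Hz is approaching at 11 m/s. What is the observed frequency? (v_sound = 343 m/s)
f_obs = f·v/(v − v_s) = 1004 Hz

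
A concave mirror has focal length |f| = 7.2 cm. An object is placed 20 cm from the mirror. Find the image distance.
f = +7.2 cm (concave); 1/di = 1/f − 1/do → di = 11.25 cm (real image, in front of mirror)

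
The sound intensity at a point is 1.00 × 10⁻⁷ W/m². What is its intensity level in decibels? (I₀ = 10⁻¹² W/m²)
β = 10·log₁₀(I/I₀) = 50 dB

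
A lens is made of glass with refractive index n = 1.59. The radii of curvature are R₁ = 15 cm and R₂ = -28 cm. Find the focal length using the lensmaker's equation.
1/f = (n − 1)(1/R₁ − 1/R₂) → f = 16.55 cm (converging lens)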